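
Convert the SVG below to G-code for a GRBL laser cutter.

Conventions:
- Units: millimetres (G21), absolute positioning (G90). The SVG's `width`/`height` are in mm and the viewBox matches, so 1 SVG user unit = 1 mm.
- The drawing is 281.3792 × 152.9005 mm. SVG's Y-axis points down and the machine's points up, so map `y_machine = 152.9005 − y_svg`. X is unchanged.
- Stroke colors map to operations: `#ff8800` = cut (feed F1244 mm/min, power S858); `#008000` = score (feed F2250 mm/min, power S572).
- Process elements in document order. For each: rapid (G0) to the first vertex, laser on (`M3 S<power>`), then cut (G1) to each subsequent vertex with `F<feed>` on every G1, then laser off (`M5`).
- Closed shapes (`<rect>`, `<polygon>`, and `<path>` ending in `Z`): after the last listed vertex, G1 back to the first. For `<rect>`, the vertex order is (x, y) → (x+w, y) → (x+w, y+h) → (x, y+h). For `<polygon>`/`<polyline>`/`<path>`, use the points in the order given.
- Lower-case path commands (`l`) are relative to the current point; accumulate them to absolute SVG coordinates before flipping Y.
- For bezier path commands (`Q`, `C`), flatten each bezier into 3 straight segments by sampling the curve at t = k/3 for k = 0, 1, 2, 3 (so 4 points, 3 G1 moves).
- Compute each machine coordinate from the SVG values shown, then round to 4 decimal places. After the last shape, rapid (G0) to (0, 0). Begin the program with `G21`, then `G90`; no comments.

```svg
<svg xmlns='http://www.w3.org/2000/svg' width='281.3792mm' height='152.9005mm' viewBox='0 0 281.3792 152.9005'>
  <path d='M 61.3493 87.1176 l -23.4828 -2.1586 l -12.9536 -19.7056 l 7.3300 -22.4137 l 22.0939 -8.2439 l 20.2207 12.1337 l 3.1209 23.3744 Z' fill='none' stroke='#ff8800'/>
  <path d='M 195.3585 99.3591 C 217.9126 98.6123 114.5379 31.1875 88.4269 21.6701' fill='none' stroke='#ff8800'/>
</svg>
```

G21
G90
G0 X61.3493 Y65.7829
M3 S858
G1 X37.8665 Y67.9415 F1244
G1 X24.9129 Y87.6471 F1244
G1 X32.2429 Y110.0608 F1244
G1 X54.3368 Y118.3047 F1244
G1 X74.5575 Y106.1710 F1244
G1 X77.6784 Y82.7966 F1244
G1 X61.3493 Y65.7829 F1244
M5
G0 X195.3585 Y53.5414
M3 S858
G1 X183.4620 Y71.8999 F1244
G1 X132.7668 Y107.0248 F1244
G1 X88.4269 Y131.2304 F1244
M5
G0 X0.0000 Y0.0000

viewBox `0 0 281.3792 152.9005` with mm width/height → 1 unit = 1 mm. Flip: y_m = 152.9005 − y_svg.

**Shape 1** — `<path>` regular polygon, stroke `#ff8800` → cut (S858, F1244). Machine vertices: (61.3493,65.7829) → (37.8665,67.9415) → (24.9129,87.6471) → (32.2429,110.0608) → (54.3368,118.3047) → (74.5575,106.1710) → (77.6784,82.7966) → (61.3493,65.7829). Closed: final G1 returns to the first vertex.

**Shape 2** — `<path>` cubic bezier, stroke `#ff8800` → cut (S858, F1244). Control points (SVG): P0=(195.3585,99.3591), P1=(217.9126,98.6123), P2=(114.5379,31.1875), P3=(88.4269,21.6701); sampled at t=k/3. Machine vertices: (195.3585,53.5414) → (183.4620,71.8999) → (132.7668,107.0248) → (88.4269,131.2304). Open path.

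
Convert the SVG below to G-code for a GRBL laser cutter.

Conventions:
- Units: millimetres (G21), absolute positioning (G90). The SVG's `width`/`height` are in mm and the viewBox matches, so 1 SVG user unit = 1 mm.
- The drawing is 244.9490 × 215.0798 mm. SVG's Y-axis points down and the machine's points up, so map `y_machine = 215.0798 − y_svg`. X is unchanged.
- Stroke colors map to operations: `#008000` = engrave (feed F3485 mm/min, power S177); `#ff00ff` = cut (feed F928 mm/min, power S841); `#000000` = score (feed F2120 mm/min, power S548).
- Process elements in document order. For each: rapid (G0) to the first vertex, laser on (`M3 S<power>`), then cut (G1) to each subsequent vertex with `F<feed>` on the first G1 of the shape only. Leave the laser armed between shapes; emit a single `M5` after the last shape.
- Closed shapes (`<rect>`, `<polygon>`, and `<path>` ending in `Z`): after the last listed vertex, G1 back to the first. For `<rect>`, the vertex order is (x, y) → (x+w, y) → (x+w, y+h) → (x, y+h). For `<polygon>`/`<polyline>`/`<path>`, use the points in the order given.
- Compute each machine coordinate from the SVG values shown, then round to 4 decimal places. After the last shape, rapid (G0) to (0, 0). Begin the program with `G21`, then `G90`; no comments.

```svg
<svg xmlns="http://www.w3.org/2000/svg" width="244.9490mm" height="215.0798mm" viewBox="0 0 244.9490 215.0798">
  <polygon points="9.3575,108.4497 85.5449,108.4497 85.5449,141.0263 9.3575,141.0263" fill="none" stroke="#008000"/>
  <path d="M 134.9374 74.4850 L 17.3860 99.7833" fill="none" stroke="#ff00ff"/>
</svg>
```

G21
G90
G0 X9.3575 Y106.6301
M3 S177
G1 X85.5449 Y106.6301 F3485
G1 X85.5449 Y74.0535
G1 X9.3575 Y74.0535
G1 X9.3575 Y106.6301
G0 X134.9374 Y140.5948
M3 S841
G1 X17.3860 Y115.2965 F928
M5
G0 X0.0000 Y0.0000

viewBox `0 0 244.9490 215.0798` with mm width/height → 1 unit = 1 mm. Flip: y_m = 215.0798 − y_svg.

**Shape 1** — `<polygon>` rectangle, stroke `#008000` → engrave (S177, F3485). Machine vertices: (9.3575,106.6301) → (85.5449,106.6301) → (85.5449,74.0535) → (9.3575,74.0535) → (9.3575,106.6301). Closed: final G1 returns to the first vertex.

**Shape 2** — `<path>` line segment, stroke `#ff00ff` → cut (S841, F928). Machine vertices: (134.9374,140.5948) → (17.3860,115.2965). Open path.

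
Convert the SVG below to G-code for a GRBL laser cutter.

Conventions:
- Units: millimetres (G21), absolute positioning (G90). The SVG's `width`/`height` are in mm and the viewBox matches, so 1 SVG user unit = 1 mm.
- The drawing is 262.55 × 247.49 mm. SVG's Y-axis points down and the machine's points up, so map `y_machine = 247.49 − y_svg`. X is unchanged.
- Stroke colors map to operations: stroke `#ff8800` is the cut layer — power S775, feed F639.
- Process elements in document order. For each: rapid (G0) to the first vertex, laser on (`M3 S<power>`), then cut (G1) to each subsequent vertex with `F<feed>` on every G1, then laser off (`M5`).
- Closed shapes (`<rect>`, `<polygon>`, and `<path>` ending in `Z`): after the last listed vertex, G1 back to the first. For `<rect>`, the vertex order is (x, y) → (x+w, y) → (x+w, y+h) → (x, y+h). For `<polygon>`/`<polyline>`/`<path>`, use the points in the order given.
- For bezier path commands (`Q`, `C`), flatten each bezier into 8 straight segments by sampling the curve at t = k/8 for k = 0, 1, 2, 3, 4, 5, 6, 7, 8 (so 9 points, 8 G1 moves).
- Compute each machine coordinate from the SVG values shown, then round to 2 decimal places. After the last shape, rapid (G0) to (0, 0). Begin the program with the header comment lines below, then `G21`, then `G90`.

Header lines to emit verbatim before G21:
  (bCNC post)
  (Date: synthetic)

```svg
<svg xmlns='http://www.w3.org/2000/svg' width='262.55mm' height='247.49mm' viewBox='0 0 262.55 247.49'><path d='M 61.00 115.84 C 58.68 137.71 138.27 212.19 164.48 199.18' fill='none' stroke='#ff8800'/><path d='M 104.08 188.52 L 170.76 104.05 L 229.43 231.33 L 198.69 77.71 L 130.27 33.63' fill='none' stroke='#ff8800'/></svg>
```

(bCNC post)
(Date: synthetic)
G21
G90
G0 X61.00 Y131.65
M3 S775
G1 X63.71 Y121.26 F639
G1 X72.50 Y107.57 F639
G1 X85.81 Y92.24 F639
G1 X102.04 Y76.90 F639
G1 X119.61 Y63.20 F639
G1 X136.93 Y52.77 F639
G1 X152.41 Y47.26 F639
G1 X164.48 Y48.31 F639
M5
G0 X104.08 Y58.97
M3 S775
G1 X170.76 Y143.44 F639
G1 X229.43 Y16.16 F639
G1 X198.69 Y169.78 F639
G1 X130.27 Y213.86 F639
M5
G0 X0.00 Y0.00

Since the viewBox matches the mm dimensions, user units are millimetres directly. The only transform is the Y-flip y_m = 247.49 − y_svg.

Shape 1 is a cubic bezier drawn with `<path>`. Its stroke #ff8800 means cut at S775, F639. After flipping Y the toolpath is (61.00,131.65) → (63.71,121.26) → (72.50,107.57) → (85.81,92.24) → (102.04,76.90) → (119.61,63.20) → (136.93,52.77) → (152.41,47.26) → (164.48,48.31).

Shape 2 is a open polyline drawn with `<path>`. Its stroke #ff8800 means cut at S775, F639. After flipping Y the toolpath is (104.08,58.97) → (170.76,143.44) → (229.43,16.16) → (198.69,169.78) → (130.27,213.86).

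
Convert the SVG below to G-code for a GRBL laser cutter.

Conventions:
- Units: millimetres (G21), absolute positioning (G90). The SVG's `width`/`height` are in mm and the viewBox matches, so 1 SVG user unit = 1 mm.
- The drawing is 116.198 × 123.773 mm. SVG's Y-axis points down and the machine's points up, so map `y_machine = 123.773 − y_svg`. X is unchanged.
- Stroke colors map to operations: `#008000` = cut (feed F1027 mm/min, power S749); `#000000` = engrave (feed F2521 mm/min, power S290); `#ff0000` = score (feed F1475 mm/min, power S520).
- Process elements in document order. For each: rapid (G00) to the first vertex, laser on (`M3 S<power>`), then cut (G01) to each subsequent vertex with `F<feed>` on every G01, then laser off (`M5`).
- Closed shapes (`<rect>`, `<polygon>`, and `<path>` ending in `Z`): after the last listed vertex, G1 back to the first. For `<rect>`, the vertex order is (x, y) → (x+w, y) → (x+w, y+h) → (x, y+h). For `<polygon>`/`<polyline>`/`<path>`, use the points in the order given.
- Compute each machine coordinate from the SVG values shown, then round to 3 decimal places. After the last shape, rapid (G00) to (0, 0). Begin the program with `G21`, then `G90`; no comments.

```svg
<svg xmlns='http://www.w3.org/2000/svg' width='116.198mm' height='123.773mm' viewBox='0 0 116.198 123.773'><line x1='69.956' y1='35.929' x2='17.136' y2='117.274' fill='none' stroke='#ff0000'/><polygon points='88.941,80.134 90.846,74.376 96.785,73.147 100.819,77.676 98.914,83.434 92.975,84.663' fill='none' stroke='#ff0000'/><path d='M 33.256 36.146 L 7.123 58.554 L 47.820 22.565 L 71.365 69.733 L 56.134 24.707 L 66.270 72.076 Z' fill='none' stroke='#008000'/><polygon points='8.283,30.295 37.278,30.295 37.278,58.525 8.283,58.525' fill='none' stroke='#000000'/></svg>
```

1 u = 1 mm; y_m = 123.773 − y.

[1] `<line>` line segment, #ff0000→score S520 F1475: (69.956,87.844) → (17.136,6.499)

[2] `<polygon>` regular polygon, #ff0000→score S520 F1475: (88.941,43.639) → (90.846,49.397) → (96.785,50.626) → (100.819,46.097) → (98.914,40.339) → (92.975,39.110) → (88.941,43.639) (closed)

[3] `<path>` closed polygon, #008000→cut S749 F1027: (33.256,87.627) → (7.123,65.219) → (47.820,101.208) → (71.365,54.040) → (56.134,99.066) → (66.270,51.697) → (33.256,87.627) (closed)

[4] `<polygon>` rectangle, #000000→engrave S290 F2521: (8.283,93.478) → (37.278,93.478) → (37.278,65.248) → (8.283,65.248) → (8.283,93.478) (closed)

G21
G90
G00 X69.956 Y87.844
M3 S520
G01 X17.136 Y6.499 F1475
M5
G00 X88.941 Y43.639
M3 S520
G01 X90.846 Y49.397 F1475
G01 X96.785 Y50.626 F1475
G01 X100.819 Y46.097 F1475
G01 X98.914 Y40.339 F1475
G01 X92.975 Y39.110 F1475
G01 X88.941 Y43.639 F1475
M5
G00 X33.256 Y87.627
M3 S749
G01 X7.123 Y65.219 F1027
G01 X47.820 Y101.208 F1027
G01 X71.365 Y54.040 F1027
G01 X56.134 Y99.066 F1027
G01 X66.270 Y51.697 F1027
G01 X33.256 Y87.627 F1027
M5
G00 X8.283 Y93.478
M3 S290
G01 X37.278 Y93.478 F2521
G01 X37.278 Y65.248 F2521
G01 X8.283 Y65.248 F2521
G01 X8.283 Y93.478 F2521
M5
G00 X0.000 Y0.000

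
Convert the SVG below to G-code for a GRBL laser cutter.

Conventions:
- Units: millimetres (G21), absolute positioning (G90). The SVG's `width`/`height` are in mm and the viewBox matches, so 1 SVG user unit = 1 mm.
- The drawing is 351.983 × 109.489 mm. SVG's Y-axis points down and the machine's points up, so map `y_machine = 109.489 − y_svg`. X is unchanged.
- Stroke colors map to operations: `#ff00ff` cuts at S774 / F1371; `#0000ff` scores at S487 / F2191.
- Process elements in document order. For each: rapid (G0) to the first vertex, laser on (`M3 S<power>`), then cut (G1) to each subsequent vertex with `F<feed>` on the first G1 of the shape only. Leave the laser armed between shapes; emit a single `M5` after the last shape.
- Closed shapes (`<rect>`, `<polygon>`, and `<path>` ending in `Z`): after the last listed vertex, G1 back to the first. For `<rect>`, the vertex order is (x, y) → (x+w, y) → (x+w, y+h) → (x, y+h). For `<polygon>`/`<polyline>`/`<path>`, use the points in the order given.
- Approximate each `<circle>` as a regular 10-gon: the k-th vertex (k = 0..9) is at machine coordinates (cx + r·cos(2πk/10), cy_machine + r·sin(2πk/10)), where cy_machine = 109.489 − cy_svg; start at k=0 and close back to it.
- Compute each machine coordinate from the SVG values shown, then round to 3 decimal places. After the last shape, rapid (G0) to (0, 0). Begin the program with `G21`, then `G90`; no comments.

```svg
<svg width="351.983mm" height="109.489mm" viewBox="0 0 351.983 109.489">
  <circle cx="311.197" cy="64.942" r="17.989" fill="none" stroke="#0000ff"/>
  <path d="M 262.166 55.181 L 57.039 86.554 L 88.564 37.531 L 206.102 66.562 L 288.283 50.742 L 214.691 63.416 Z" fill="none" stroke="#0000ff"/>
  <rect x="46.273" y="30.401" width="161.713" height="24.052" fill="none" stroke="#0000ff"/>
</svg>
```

Since the viewBox matches the mm dimensions, user units are millimetres directly. The only transform is the Y-flip y_m = 109.489 − y_svg.

Shape 1 is a circle drawn with `<circle>`. Its stroke #0000ff means score at S487, F2191. After flipping Y the toolpath is (329.186,44.547) → (325.750,55.121) → (316.756,61.656) → (305.638,61.656) → (296.644,55.121) → (293.208,44.547) → (296.644,33.973) → (305.638,27.438) → (316.756,27.438) → (325.750,33.973) → (329.186,44.547), returning to the start.

Shape 2 is a closed polygon drawn with `<path>`. Its stroke #0000ff means score at S487, F2191. After flipping Y the toolpath is (262.166,54.308) → (57.039,22.935) → (88.564,71.958) → (206.102,42.927) → (288.283,58.747) → (214.691,46.073) → (262.166,54.308), returning to the start.

Shape 3 is a rectangle drawn with `<rect>`. Its stroke #0000ff means score at S487, F2191. After flipping Y the toolpath is (46.273,79.088) → (207.986,79.088) → (207.986,55.036) → (46.273,55.036) → (46.273,79.088), returning to the start.

G21
G90
G0 X329.186 Y44.547
M3 S487
G1 X325.750 Y55.121 F2191
G1 X316.756 Y61.656
G1 X305.638 Y61.656
G1 X296.644 Y55.121
G1 X293.208 Y44.547
G1 X296.644 Y33.973
G1 X305.638 Y27.438
G1 X316.756 Y27.438
G1 X325.750 Y33.973
G1 X329.186 Y44.547
G0 X262.166 Y54.308
M3 S487
G1 X57.039 Y22.935 F2191
G1 X88.564 Y71.958
G1 X206.102 Y42.927
G1 X288.283 Y58.747
G1 X214.691 Y46.073
G1 X262.166 Y54.308
G0 X46.273 Y79.088
M3 S487
G1 X207.986 Y79.088 F2191
G1 X207.986 Y55.036
G1 X46.273 Y55.036
G1 X46.273 Y79.088
M5
G0 X0.000 Y0.000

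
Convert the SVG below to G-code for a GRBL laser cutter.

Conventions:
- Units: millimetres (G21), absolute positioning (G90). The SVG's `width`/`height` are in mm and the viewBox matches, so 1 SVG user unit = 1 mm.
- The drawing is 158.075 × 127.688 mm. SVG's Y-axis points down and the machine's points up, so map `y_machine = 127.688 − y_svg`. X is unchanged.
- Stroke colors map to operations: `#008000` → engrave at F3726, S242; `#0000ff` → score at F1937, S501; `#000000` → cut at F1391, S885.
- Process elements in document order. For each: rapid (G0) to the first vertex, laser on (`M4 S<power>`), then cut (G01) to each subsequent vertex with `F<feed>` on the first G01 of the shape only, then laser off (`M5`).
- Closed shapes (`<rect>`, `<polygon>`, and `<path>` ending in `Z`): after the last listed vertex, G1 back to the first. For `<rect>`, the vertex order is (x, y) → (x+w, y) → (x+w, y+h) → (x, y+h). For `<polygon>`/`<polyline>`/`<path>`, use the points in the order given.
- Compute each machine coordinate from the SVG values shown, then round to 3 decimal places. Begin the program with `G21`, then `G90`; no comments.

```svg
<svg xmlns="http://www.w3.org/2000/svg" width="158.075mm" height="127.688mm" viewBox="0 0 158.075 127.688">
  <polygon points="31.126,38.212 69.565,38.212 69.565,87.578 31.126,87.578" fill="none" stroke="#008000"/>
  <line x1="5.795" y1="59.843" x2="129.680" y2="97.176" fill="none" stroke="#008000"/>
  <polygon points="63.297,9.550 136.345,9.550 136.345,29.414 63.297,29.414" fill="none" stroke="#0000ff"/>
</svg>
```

1 u = 1 mm; y_m = 127.688 − y.

[1] `<polygon>` rectangle, #008000→engrave S242 F3726: (31.126,89.476) → (69.565,89.476) → (69.565,40.110) → (31.126,40.110) → (31.126,89.476) (closed)

[2] `<line>` line segment, #008000→engrave S242 F3726: (5.795,67.845) → (129.680,30.512)

[3] `<polygon>` rectangle, #0000ff→score S501 F1937: (63.297,118.138) → (136.345,118.138) → (136.345,98.274) → (63.297,98.274) → (63.297,118.138) (closed)

G21
G90
G0 X31.126 Y89.476
M4 S242
G01 X69.565 Y89.476 F3726
G01 X69.565 Y40.110
G01 X31.126 Y40.110
G01 X31.126 Y89.476
M5
G0 X5.795 Y67.845
M4 S242
G01 X129.680 Y30.512 F3726
M5
G0 X63.297 Y118.138
M4 S501
G01 X136.345 Y118.138 F1937
G01 X136.345 Y98.274
G01 X63.297 Y98.274
G01 X63.297 Y118.138
M5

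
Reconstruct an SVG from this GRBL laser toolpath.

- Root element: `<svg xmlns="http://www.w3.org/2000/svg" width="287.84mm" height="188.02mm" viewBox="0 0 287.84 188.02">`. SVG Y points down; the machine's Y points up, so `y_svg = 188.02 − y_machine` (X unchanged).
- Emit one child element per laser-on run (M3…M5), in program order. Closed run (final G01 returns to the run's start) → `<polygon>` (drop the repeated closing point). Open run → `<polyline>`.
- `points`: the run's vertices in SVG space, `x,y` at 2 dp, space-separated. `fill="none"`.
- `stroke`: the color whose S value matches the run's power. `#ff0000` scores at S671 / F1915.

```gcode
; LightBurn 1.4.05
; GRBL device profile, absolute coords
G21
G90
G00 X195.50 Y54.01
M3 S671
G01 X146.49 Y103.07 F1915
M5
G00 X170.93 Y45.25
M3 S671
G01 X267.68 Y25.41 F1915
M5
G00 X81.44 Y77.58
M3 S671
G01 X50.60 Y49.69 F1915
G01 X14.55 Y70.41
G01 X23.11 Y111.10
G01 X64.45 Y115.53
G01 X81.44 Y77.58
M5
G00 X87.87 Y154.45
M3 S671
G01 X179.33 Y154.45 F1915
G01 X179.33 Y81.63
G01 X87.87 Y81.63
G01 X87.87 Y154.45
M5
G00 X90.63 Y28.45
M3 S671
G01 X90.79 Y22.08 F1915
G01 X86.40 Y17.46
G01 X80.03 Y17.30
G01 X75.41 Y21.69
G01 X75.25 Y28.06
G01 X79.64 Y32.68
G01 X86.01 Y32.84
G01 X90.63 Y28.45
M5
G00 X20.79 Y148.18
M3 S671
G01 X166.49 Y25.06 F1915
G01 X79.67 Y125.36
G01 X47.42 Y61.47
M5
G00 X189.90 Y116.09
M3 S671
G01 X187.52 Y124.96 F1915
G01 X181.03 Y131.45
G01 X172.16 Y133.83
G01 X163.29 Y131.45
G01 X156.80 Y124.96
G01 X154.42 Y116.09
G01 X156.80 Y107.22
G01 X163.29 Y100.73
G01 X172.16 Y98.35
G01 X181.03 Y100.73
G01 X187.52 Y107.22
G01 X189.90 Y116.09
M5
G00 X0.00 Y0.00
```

<svg xmlns="http://www.w3.org/2000/svg" width="287.84mm" height="188.02mm" viewBox="0 0 287.84 188.02">
  <polyline points="195.50,134.01 146.49,84.95" fill="none" stroke="#ff0000"/>
  <polyline points="170.93,142.77 267.68,162.61" fill="none" stroke="#ff0000"/>
  <polygon points="81.44,110.44 50.60,138.33 14.55,117.61 23.11,76.92 64.45,72.49" fill="none" stroke="#ff0000"/>
  <polygon points="87.87,33.57 179.33,33.57 179.33,106.39 87.87,106.39" fill="none" stroke="#ff0000"/>
  <polygon points="90.63,159.57 90.79,165.94 86.40,170.56 80.03,170.72 75.41,166.33 75.25,159.96 79.64,155.34 86.01,155.18" fill="none" stroke="#ff0000"/>
  <polyline points="20.79,39.84 166.49,162.96 79.67,62.66 47.42,126.55" fill="none" stroke="#ff0000"/>
  <polygon points="189.90,71.93 187.52,63.06 181.03,56.57 172.16,54.19 163.29,56.57 156.80,63.06 154.42,71.93 156.80,80.80 163.29,87.29 172.16,89.67 181.03,87.29 187.52,80.80" fill="none" stroke="#ff0000"/>
</svg>

Each laser-on run becomes one SVG element. Flip Y back into SVG space with y_svg = 188.02 − y_machine. Every run uses S671, so all elements get stroke `#ff0000` (score).

Run 1: The run is open, so emit a `<polyline>` with points (Y-flipped): 195.50,134.01 146.49,84.95.

Run 2: The run is open, so emit a `<polyline>` with points (Y-flipped): 170.93,142.77 267.68,162.61.

Run 3: The run returns to its start, so emit a `<polygon>` with points (Y-flipped): 81.44,110.44 50.60,138.33 14.55,117.61 23.11,76.92 64.45,72.49.

Run 4: The run returns to its start, so emit a `<polygon>` with points (Y-flipped): 87.87,33.57 179.33,33.57 179.33,106.39 87.87,106.39.

Run 5: The run returns to its start, so emit a `<polygon>` with points (Y-flipped): 90.63,159.57 90.79,165.94 86.40,170.56 80.03,170.72 75.41,166.33 75.25,159.96 79.64,155.34 86.01,155.18.

Run 6: The run is open, so emit a `<polyline>` with points (Y-flipped): 20.79,39.84 166.49,162.96 79.67,62.66 47.42,126.55.

Run 7: The run returns to its start, so emit a `<polygon>` with points (Y-flipped): 189.90,71.93 187.52,63.06 181.03,56.57 172.16,54.19 163.29,56.57 156.80,63.06 154.42,71.93 156.80,80.80 163.29,87.29 172.16,89.67 181.03,87.29 187.52,80.80.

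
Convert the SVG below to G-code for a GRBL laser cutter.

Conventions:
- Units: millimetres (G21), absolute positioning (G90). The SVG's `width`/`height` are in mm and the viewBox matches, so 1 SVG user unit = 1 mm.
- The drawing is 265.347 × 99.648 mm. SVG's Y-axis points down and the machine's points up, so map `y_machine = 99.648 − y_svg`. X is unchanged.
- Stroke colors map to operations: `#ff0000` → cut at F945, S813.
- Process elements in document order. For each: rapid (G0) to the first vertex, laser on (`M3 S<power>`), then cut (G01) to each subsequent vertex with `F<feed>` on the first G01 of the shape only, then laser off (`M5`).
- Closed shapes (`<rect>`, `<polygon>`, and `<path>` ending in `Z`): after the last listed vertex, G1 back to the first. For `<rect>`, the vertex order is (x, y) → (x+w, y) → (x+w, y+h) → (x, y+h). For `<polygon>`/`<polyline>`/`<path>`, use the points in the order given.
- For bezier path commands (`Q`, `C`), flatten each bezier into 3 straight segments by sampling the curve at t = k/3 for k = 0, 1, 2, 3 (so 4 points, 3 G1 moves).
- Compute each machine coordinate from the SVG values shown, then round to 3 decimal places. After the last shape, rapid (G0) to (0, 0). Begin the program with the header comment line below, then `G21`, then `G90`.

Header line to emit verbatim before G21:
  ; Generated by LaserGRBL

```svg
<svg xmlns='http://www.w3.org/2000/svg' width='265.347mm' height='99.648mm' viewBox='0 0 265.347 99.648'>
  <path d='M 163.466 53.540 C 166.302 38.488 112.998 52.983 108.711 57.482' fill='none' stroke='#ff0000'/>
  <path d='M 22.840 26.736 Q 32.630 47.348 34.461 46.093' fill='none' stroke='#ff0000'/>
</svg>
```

1 u = 1 mm; y_m = 99.648 − y.

[1] `<path>` cubic bezier, #ff0000→cut S813 F945: (163.466,46.108) → (151.483,52.776) → (125.442,48.532) → (108.711,42.166)

[2] `<path>` quadratic bezier, #ff0000→cut S813 F945: (22.840,72.912) → (28.482,61.600) → (32.356,55.148) → (34.461,53.555)

; Generated by LaserGRBL
G21
G90
G0 X163.466 Y46.108
M3 S813
G01 X151.483 Y52.776 F945
G01 X125.442 Y48.532
G01 X108.711 Y42.166
M5
G0 X22.840 Y72.912
M3 S813
G01 X28.482 Y61.600 F945
G01 X32.356 Y55.148
G01 X34.461 Y53.555
M5
G0 X0.000 Y0.000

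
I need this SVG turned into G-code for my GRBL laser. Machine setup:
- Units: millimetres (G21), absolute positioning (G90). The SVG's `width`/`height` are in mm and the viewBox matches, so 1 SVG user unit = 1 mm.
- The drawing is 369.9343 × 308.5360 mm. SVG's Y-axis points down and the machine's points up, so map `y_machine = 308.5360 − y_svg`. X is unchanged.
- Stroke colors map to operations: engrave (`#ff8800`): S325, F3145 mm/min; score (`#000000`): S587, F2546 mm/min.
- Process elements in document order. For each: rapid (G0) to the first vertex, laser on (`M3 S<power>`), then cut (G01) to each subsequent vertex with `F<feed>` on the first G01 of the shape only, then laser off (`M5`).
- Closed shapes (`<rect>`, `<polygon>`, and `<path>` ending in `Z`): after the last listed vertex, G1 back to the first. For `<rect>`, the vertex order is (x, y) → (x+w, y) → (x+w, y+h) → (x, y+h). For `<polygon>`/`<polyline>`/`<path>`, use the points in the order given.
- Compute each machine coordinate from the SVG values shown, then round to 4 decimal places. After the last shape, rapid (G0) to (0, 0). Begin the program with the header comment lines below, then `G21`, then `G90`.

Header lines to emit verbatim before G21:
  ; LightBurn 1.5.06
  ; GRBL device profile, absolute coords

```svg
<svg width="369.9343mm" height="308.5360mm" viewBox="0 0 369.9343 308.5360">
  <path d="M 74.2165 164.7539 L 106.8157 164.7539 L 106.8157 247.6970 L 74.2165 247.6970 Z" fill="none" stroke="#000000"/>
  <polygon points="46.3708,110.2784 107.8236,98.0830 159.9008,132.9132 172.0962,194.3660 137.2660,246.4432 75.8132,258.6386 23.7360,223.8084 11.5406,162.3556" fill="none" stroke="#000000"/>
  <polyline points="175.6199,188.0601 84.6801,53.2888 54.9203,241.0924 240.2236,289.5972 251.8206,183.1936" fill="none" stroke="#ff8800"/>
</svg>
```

1 u = 1 mm; y_m = 308.5360 − y.

[1] `<path>` rectangle, #000000→score S587 F2546: (74.2165,143.7821) → (106.8157,143.7821) → (106.8157,60.8390) → (74.2165,60.8390) → (74.2165,143.7821) (closed)

[2] `<polygon>` regular polygon, #000000→score S587 F2546: (46.3708,198.2576) → (107.8236,210.4530) → (159.9008,175.6228) → (172.0962,114.1700) → (137.2660,62.0928) → (75.8132,49.8974) → (23.7360,84.7276) → (11.5406,146.1804) → (46.3708,198.2576) (closed)

[3] `<polyline>` open polyline, #ff8800→engrave S325 F3145: (175.6199,120.4759) → (84.6801,255.2472) → (54.9203,67.4436) → (240.2236,18.9388) → (251.8206,125.3424)

; LightBurn 1.5.06
; GRBL device profile, absolute coords
G21
G90
G0 X74.2165 Y143.7821
M3 S587
G01 X106.8157 Y143.7821 F2546
G01 X106.8157 Y60.8390
G01 X74.2165 Y60.8390
G01 X74.2165 Y143.7821
M5
G0 X46.3708 Y198.2576
M3 S587
G01 X107.8236 Y210.4530 F2546
G01 X159.9008 Y175.6228
G01 X172.0962 Y114.1700
G01 X137.2660 Y62.0928
G01 X75.8132 Y49.8974
G01 X23.7360 Y84.7276
G01 X11.5406 Y146.1804
G01 X46.3708 Y198.2576
M5
G0 X175.6199 Y120.4759
M3 S325
G01 X84.6801 Y255.2472 F3145
G01 X54.9203 Y67.4436
G01 X240.2236 Y18.9388
G01 X251.8206 Y125.3424
M5
G0 X0.0000 Y0.0000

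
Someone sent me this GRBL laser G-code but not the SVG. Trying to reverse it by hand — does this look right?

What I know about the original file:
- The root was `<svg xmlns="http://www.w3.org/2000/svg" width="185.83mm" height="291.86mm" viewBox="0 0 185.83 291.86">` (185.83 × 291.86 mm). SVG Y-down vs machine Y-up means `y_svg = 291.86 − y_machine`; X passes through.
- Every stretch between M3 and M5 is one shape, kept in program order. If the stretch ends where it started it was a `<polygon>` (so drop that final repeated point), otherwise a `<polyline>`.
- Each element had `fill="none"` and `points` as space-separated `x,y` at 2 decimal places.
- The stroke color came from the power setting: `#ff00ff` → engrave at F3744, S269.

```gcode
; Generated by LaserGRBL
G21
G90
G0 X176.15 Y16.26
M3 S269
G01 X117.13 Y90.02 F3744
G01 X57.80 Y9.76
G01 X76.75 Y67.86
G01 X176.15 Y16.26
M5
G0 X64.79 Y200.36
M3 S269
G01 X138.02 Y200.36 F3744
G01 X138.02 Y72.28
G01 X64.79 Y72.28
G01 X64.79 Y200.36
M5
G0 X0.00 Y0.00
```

<svg xmlns="http://www.w3.org/2000/svg" width="185.83mm" height="291.86mm" viewBox="0 0 185.83 291.86">
  <polygon points="176.15,275.60 117.13,201.84 57.80,282.10 76.75,224.00" fill="none" stroke="#ff00ff"/>
  <polygon points="64.79,91.50 138.02,91.50 138.02,219.58 64.79,219.58" fill="none" stroke="#ff00ff"/>
</svg>

y_svg = 291.86 − y_m. Every run uses S269, so all elements get stroke `#ff00ff` (engrave).

[1] closed run; points: 176.15,275.60 117.13,201.84 57.80,282.10 76.75,224.00

[2] closed run; points: 64.79,91.50 138.02,91.50 138.02,219.58 64.79,219.58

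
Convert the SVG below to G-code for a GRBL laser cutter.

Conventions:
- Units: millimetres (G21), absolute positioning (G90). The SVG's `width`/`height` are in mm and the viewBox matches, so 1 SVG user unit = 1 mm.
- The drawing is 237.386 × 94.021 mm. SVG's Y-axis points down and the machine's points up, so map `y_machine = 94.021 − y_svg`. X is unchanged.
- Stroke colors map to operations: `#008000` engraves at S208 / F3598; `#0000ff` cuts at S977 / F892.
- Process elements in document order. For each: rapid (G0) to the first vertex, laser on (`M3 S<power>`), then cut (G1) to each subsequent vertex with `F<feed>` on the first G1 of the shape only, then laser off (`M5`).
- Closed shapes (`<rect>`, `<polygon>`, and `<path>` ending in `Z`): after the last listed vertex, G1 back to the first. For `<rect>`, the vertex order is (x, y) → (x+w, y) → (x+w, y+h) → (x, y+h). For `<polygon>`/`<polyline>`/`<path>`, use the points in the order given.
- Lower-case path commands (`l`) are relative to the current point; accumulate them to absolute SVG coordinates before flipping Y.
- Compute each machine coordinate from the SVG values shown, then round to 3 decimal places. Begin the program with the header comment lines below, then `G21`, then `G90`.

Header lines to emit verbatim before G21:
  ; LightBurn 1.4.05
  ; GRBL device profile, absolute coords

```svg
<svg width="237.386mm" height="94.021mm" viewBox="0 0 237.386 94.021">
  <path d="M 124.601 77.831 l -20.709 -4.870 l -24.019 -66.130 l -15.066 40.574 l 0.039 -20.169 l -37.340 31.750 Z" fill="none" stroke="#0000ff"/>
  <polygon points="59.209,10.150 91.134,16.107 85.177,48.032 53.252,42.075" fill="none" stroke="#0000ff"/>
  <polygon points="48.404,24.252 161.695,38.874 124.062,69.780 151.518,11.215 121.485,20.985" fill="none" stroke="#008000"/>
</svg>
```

viewBox `0 0 237.386 94.021` with mm width/height → 1 unit = 1 mm. Flip: y_m = 94.021 − y_svg.

**Shape 1** — `<path>` closed polygon, stroke `#0000ff` → cut (S977, F892). Machine vertices: (124.601,16.190) → (103.892,21.060) → (79.873,87.190) → (64.807,46.616) → (64.846,66.785) → (27.506,35.035) → (124.601,16.190). Closed: final G1 returns to the first vertex.

**Shape 2** — `<polygon>` regular polygon, stroke `#0000ff` → cut (S977, F892). Machine vertices: (59.209,83.871) → (91.134,77.914) → (85.177,45.989) → (53.252,51.946) → (59.209,83.871). Closed: final G1 returns to the first vertex.

**Shape 3** — `<polygon>` closed polygon, stroke `#008000` → engrave (S208, F3598). Machine vertices: (48.404,69.769) → (161.695,55.147) → (124.062,24.241) → (151.518,82.806) → (121.485,73.036) → (48.404,69.769). Closed: final G1 returns to the first vertex.

; LightBurn 1.4.05
; GRBL device profile, absolute coords
G21
G90
G0 X124.601 Y16.190
M3 S977
G1 X103.892 Y21.060 F892
G1 X79.873 Y87.190
G1 X64.807 Y46.616
G1 X64.846 Y66.785
G1 X27.506 Y35.035
G1 X124.601 Y16.190
M5
G0 X59.209 Y83.871
M3 S977
G1 X91.134 Y77.914 F892
G1 X85.177 Y45.989
G1 X53.252 Y51.946
G1 X59.209 Y83.871
M5
G0 X48.404 Y69.769
M3 S208
G1 X161.695 Y55.147 F3598
G1 X124.062 Y24.241
G1 X151.518 Y82.806
G1 X121.485 Y73.036
G1 X48.404 Y69.769
M5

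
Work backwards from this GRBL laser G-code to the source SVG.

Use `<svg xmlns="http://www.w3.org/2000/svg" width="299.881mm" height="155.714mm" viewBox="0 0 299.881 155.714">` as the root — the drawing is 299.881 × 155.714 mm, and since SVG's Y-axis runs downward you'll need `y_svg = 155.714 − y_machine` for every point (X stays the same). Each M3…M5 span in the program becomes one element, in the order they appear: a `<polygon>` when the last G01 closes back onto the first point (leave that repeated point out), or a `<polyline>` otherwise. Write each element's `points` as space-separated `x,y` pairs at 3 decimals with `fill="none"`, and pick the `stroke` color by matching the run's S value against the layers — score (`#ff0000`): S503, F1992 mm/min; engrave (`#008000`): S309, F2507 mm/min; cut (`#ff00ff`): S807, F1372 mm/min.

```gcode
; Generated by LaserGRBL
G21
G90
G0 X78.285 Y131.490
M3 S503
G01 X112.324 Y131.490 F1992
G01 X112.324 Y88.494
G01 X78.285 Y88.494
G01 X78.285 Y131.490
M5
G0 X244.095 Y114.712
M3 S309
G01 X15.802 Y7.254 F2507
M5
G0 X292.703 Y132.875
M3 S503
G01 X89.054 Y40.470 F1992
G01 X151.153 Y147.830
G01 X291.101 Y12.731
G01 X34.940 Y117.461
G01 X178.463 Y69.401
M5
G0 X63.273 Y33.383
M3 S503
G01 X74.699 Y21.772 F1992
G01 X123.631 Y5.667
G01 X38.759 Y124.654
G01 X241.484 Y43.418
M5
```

y_svg = 155.714 − y_m.

[1] S503→`#ff0000` (score); closed run; points: 78.285,24.224 112.324,24.224 112.324,67.220 78.285,67.220

[2] S309→`#008000` (engrave); open run; points: 244.095,41.002 15.802,148.460

[3] S503→`#ff0000` (score); open run; points: 292.703,22.839 89.054,115.244 151.153,7.884 291.101,142.983 34.940,38.253 178.463,86.313

[4] S503→`#ff0000` (score); open run; points: 63.273,122.331 74.699,133.942 123.631,150.047 38.759,31.060 241.484,112.296

<svg xmlns="http://www.w3.org/2000/svg" width="299.881mm" height="155.714mm" viewBox="0 0 299.881 155.714">
  <polygon points="78.285,24.224 112.324,24.224 112.324,67.220 78.285,67.220" fill="none" stroke="#ff0000"/>
  <polyline points="244.095,41.002 15.802,148.460" fill="none" stroke="#008000"/>
  <polyline points="292.703,22.839 89.054,115.244 151.153,7.884 291.101,142.983 34.940,38.253 178.463,86.313" fill="none" stroke="#ff0000"/>
  <polyline points="63.273,122.331 74.699,133.942 123.631,150.047 38.759,31.060 241.484,112.296" fill="none" stroke="#ff0000"/>
</svg>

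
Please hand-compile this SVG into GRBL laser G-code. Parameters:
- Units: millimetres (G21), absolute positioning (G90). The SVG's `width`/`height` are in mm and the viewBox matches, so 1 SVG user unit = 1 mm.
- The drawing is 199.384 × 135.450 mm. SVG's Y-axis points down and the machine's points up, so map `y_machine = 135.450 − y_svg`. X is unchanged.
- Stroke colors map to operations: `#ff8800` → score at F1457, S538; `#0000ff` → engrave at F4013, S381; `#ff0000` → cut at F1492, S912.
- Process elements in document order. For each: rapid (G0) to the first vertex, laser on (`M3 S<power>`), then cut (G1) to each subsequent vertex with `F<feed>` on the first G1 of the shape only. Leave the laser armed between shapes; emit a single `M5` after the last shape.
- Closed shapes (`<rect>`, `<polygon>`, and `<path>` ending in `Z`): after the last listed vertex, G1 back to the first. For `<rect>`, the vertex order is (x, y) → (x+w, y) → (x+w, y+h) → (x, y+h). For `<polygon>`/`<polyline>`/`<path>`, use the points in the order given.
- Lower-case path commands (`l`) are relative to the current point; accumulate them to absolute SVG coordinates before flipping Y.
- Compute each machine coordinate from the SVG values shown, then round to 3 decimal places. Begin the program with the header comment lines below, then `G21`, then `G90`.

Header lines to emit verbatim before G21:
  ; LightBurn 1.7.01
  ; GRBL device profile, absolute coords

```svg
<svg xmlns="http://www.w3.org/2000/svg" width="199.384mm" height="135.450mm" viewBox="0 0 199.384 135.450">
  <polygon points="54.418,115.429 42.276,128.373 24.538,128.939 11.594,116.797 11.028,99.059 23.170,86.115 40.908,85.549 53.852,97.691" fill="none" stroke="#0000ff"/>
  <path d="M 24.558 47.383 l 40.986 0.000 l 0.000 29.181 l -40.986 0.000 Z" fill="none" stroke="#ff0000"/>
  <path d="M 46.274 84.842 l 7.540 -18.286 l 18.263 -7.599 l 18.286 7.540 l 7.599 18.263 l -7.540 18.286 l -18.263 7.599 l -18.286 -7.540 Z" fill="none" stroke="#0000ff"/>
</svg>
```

Since the viewBox matches the mm dimensions, user units are millimetres directly. The only transform is the Y-flip y_m = 135.450 − y_svg.

Shape 1 is a regular polygon drawn with `<polygon>`. Its stroke #0000ff means engrave at S381, F4013. After flipping Y the toolpath is (54.418,20.021) → (42.276,7.077) → (24.538,6.511) → (11.594,18.653) → (11.028,36.391) → (23.170,49.335) → (40.908,49.901) → (53.852,37.759) → (54.418,20.021), returning to the start.

Shape 2 is a rectangle drawn with `<path>`. Its stroke #ff0000 means cut at S912, F1492. After flipping Y the toolpath is (24.558,88.067) → (65.544,88.067) → (65.544,58.886) → (24.558,58.886) → (24.558,88.067), returning to the start.

Shape 3 is a regular polygon drawn with `<path>`. Its stroke #0000ff means engrave at S381, F4013. After flipping Y the toolpath is (46.274,50.608) → (53.814,68.894) → (72.077,76.493) → (90.363,68.953) → (97.962,50.690) → (90.422,32.404) → (72.159,24.805) → (53.873,32.345) → (46.274,50.608), returning to the start.

; LightBurn 1.7.01
; GRBL device profile, absolute coords
G21
G90
G0 X54.418 Y20.021
M3 S381
G1 X42.276 Y7.077 F4013
G1 X24.538 Y6.511
G1 X11.594 Y18.653
G1 X11.028 Y36.391
G1 X23.170 Y49.335
G1 X40.908 Y49.901
G1 X53.852 Y37.759
G1 X54.418 Y20.021
G0 X24.558 Y88.067
M3 S912
G1 X65.544 Y88.067 F1492
G1 X65.544 Y58.886
G1 X24.558 Y58.886
G1 X24.558 Y88.067
G0 X46.274 Y50.608
M3 S381
G1 X53.814 Y68.894 F4013
G1 X72.077 Y76.493
G1 X90.363 Y68.953
G1 X97.962 Y50.690
G1 X90.422 Y32.404
G1 X72.159 Y24.805
G1 X53.873 Y32.345
G1 X46.274 Y50.608
M5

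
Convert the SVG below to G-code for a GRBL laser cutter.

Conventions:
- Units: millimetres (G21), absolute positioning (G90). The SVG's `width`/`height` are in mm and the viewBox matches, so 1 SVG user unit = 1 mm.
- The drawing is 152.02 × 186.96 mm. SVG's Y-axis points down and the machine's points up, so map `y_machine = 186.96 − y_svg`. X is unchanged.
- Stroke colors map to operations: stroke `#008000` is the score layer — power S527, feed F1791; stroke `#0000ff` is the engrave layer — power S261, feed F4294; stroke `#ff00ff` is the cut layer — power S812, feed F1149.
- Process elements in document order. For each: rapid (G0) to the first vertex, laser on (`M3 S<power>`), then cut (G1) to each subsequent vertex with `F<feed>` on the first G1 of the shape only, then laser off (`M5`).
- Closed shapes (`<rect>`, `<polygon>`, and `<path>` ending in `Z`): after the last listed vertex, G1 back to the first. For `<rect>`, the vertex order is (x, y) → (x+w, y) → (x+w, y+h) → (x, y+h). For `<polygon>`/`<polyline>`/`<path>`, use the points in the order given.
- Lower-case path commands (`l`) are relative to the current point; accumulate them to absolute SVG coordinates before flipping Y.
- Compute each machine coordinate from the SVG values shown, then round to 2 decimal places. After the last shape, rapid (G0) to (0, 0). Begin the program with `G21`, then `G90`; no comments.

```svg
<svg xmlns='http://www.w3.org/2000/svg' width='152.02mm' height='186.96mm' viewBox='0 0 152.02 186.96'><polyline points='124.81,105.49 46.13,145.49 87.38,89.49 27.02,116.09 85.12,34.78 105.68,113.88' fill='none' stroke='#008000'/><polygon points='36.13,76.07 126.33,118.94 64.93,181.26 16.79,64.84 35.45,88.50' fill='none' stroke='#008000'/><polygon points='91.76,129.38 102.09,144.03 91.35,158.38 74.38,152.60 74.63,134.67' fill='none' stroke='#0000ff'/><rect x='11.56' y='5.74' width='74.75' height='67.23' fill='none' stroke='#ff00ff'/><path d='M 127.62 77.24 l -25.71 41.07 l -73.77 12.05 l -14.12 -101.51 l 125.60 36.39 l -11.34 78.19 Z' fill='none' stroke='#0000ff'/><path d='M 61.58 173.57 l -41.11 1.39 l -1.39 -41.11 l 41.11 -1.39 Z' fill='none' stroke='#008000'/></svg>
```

G21
G90
G0 X124.81 Y81.47
M3 S527
G1 X46.13 Y41.47 F1791
G1 X87.38 Y97.47
G1 X27.02 Y70.87
G1 X85.12 Y152.18
G1 X105.68 Y73.08
M5
G0 X36.13 Y110.89
M3 S527
G1 X126.33 Y68.02 F1791
G1 X64.93 Y5.70
G1 X16.79 Y122.12
G1 X35.45 Y98.46
G1 X36.13 Y110.89
M5
G0 X91.76 Y57.58
M3 S261
G1 X102.09 Y42.93 F4294
G1 X91.35 Y28.58
G1 X74.38 Y34.36
G1 X74.63 Y52.29
G1 X91.76 Y57.58
M5
G0 X11.56 Y181.22
M3 S812
G1 X86.31 Y181.22 F1149
G1 X86.31 Y113.99
G1 X11.56 Y113.99
G1 X11.56 Y181.22
M5
G0 X127.62 Y109.72
M3 S261
G1 X101.91 Y68.65 F4294
G1 X28.14 Y56.60
G1 X14.02 Y158.11
G1 X139.62 Y121.72
G1 X128.28 Y43.53
G1 X127.62 Y109.72
M5
G0 X61.58 Y13.39
M3 S527
G1 X20.47 Y12.00 F1791
G1 X19.08 Y53.11
G1 X60.19 Y54.50
G1 X61.58 Y13.39
M5
G0 X0.00 Y0.00

viewBox `0 0 152.02 186.96` with mm width/height → 1 unit = 1 mm. Flip: y_m = 186.96 − y_svg.

**Shape 1** — `<polyline>` open polyline, stroke `#008000` → score (S527, F1791). Machine vertices: (124.81,81.47) → (46.13,41.47) → (87.38,97.47) → (27.02,70.87) → (85.12,152.18) → (105.68,73.08). Open path.

**Shape 2** — `<polygon>` closed polygon, stroke `#008000` → score (S527, F1791). Machine vertices: (36.13,110.89) → (126.33,68.02) → (64.93,5.70) → (16.79,122.12) → (35.45,98.46) → (36.13,110.89). Closed: final G1 returns to the first vertex.

**Shape 3** — `<polygon>` regular polygon, stroke `#0000ff` → engrave (S261, F4294). Machine vertices: (91.76,57.58) → (102.09,42.93) → (91.35,28.58) → (74.38,34.36) → (74.63,52.29) → (91.76,57.58). Closed: final G1 returns to the first vertex.

**Shape 4** — `<rect>` rectangle, stroke `#ff00ff` → cut (S812, F1149). Machine vertices: (11.56,181.22) → (86.31,181.22) → (86.31,113.99) → (11.56,113.99) → (11.56,181.22). Closed: final G1 returns to the first vertex.

**Shape 5** — `<path>` closed polygon, stroke `#0000ff` → engrave (S261, F4294). Machine vertices: (127.62,109.72) → (101.91,68.65) → (28.14,56.60) → (14.02,158.11) → (139.62,121.72) → (128.28,43.53) → (127.62,109.72). Closed: final G1 returns to the first vertex.

**Shape 6** — `<path>` regular polygon, stroke `#008000` → score (S527, F1791). Machine vertices: (61.58,13.39) → (20.47,12.00) → (19.08,53.11) → (60.19,54.50) → (61.58,13.39). Closed: final G1 returns to the first vertex.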